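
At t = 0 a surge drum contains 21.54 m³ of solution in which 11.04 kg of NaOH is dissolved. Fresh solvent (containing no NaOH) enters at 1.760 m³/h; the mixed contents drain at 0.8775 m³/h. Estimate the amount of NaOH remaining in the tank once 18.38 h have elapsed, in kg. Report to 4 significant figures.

Total volume: dV/dt = Q_in − Q_out = 0.882500 m³/h, so V(t) = 21.54 + 0.882500 t and V(18.38) = 37.7604 m³.
No NaOH enters, so dm/dt = −Q_out · (m/V).
Separate: dm/m = −Q_out dt/V(t) ⇒ ln(m/m₀) = −(Q_out/(Q_in−Q_out)) ln(V/V₀).
m = m₀ (V₀/V)^(Q_out/(Q_in−Q_out)) = 11.04 × (21.54/37.7604)^(0.994334) = 6.31771 kg.

6.318 kg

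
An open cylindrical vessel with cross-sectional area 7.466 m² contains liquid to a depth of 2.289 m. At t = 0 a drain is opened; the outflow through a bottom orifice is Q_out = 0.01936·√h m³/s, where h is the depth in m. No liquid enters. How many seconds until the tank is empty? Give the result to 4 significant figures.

1167 s

With no inflow, A dh/dt = −0.01936 √h.
This is separable: 2 d(√h)/dt = −0.01936/A, so √h = √h₀ − (0.01936/(2A)) t.
Set h = 0: 2√h₀ = (0.01936/A) t_empty ⇒ t_empty = 2A√h₀/0.01936.
t_empty = 2·7.466·√2.289/0.01936 = 14.9320·1.51294/0.01936 = 1166.91 s.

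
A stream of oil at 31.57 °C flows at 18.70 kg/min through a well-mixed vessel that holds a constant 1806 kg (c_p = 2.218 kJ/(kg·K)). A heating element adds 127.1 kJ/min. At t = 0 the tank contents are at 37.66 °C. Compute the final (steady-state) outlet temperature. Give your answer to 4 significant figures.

34.63 °C

M c_p dT/dt = ṁ c_p (T_in − T) + Q̇.
At steady state dT/dt = 0 ⇒ T_ss = T_in + Q̇/(ṁ c_p) = 31.57 + 127.1/(18.70·2.218) = 34.6344 °C.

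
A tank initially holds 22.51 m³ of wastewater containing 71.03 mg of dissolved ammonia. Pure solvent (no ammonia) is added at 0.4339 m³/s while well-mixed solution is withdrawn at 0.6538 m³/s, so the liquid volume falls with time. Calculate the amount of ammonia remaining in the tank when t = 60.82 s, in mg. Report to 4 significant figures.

4.865 mg

Let m(t) be the amount of ammonia. Volume: V(t) = V₀ + (Q_in − Q_out) t = 22.51 − 0.219900 t; V(60.82) = 9.13568 m³.
Species balance (pure solvent in): dm/dt = −Q_out · m/V(t).
Separate: dm/m = −Q_out dt/V(t) ⇒ ln(m/m₀) = −(Q_out/(Q_in−Q_out)) ln(V/V₀).
m = m₀ (V₀/V)^(Q_out/(Q_in−Q_out)) = 71.03 × (22.51/9.13568)^(-2.97317) = 4.86459 mg.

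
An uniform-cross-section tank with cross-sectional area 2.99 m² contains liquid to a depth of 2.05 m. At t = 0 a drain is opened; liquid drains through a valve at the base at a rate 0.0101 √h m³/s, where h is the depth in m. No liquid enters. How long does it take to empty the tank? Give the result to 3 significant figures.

848 s

With no inflow, A dh/dt = −0.0101 √h.
Separate and integrate: 2(√h − √h₀) = −(0.0101/A) t.
Tank is empty when √h = 0: t_empty = 2A√h₀/0.0101.
t_empty = 2·2.99·√2.05/0.0101 = 5.9800·1.4318/0.0101 = 847.73 s.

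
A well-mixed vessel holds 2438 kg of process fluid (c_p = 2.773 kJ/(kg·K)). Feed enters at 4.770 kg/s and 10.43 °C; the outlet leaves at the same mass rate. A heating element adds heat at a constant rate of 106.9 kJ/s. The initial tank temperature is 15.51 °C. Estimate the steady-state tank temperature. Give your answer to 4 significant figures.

18.51 °C

Energy balance: M c_p dT/dt = ṁ c_p (T_in − T) + 106.9.
At steady state dT/dt = 0 ⇒ T_ss = T_in + Q̇/(ṁ c_p) = 10.43 + 106.9/(4.770·2.773) = 18.5118 °C.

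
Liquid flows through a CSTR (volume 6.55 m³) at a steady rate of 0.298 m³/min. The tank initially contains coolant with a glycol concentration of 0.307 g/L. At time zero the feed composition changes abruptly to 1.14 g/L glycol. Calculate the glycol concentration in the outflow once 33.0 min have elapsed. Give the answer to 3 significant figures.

0.954 g/L

Transient balance on the dissolved component: V dC/dt = Q(C_in − C).
Time constant τ = V/Q = 6.55/0.298 = 21.980 min.
C approaches C_in exponentially: C(t) = C_in + (C₀ − C_in) e^(−t/τ).
C(33.0) = 1.14 + (0.307 − 1.14)·e^(−33.0/21.980) = 1.14 + (-0.83300)·0.22282 = 0.95439 g/L.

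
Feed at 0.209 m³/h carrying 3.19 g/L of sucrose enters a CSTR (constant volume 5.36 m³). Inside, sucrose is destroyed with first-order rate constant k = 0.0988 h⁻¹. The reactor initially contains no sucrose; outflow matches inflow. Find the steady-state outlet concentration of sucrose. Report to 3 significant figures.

0.903 g/L

V dC/dt = Q(C_in − C) − k V C.
Steady state (dC/dt = 0): C_ss = Q C_in/(Q + kV) = C_in/(1 + kV/Q).
C_ss = 0.209·3.19/(0.209 + 0.0988·5.36) = 0.66671/0.73857 = 0.90271 g/L.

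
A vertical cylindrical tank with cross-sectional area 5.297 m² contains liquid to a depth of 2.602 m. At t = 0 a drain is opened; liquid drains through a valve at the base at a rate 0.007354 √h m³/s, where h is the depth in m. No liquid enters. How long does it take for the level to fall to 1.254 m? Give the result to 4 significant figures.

With no inflow, A dh/dt = −0.007354 √h.
This is separable: 2 d(√h)/dt = −0.007354/A, so √h = √h₀ − (0.007354/(2A)) t.
t = 2A(√h₀ − √h)/0.007354 = 2·5.297·(√2.602 − √1.254)/0.007354
  = 10.5940 × (1.61307 − 1.11982) / 0.007354 = 710.565 s.

710.6 s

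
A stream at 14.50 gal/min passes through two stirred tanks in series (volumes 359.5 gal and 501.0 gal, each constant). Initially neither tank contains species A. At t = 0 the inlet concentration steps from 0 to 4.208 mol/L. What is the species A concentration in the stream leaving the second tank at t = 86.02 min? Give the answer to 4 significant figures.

Time constants: τᵢ = Vᵢ/Q for each well-mixed tank.
τ₁ = 359.5/14.50 = 24.7931 min; τ₂ = 501.0/14.50 = 34.5517 min.
Tank 1: C₁ = C_in(1 − e^(−t/τ₁)). Tank 2 (τ₁ ≠ τ₂): C₂ = C_in[1 − (τ₁ e^(−t/τ₁) − τ₂ e^(−t/τ₂))/(τ₁ − τ₂)].
At t = 86.02: e^(−t/τ₁) = 0.0311322, e^(−t/τ₂) = 0.0829431.
C₂ = 4.208·[1 − (24.7931·0.0311322 − 34.5517·0.0829431)/(-9.75862)] = 4.208·0.785424 = 3.30507 mol/L.

3.305 mol/L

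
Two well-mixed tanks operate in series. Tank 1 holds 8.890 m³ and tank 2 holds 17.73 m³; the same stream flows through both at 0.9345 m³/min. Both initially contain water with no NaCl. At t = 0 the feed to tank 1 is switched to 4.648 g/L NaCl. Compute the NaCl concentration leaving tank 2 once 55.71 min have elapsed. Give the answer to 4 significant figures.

Each tank obeys Vᵢ dCᵢ/dt = Q(Cᵢ₋₁ − Cᵢ), so τᵢ = Vᵢ/Q.
τ₁ = 8.890/0.9345 = 9.51311 min; τ₂ = 17.73/0.9345 = 18.9727 min.
Tank 1: C₁ = C_in(1 − e^(−t/τ₁)). Tank 2 (τ₁ ≠ τ₂): C₂ = C_in[1 − (τ₁ e^(−t/τ₁) − τ₂ e^(−t/τ₂))/(τ₁ − τ₂)].
At t = 55.71: e^(−t/τ₁) = 0.00286230, e^(−t/τ₂) = 0.0530605.
C₂ = 4.648·[1 − (9.51311·0.00286230 − 18.9727·0.0530605)/(-9.45960)] = 4.648·0.896457 = 4.16673 g/L.

4.167 g/L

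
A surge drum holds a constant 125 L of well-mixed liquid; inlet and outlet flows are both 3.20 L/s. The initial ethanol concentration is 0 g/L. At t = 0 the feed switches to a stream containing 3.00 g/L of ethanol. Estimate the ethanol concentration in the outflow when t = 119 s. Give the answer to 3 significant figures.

Unsteady species balance (constant V, well mixed): V dC/dt = Q(C_in − C).
Rewrite as dC/dt + C/τ = C_in/τ, τ = V/Q = 39.062 s.
This is linear first-order; C(t) = C_in + (C₀ − C_in) e^(−t/τ).
C(119) = 3.00 + (0 − 3.00)·e^(−119/39.062) = 3.00 + (-3.0000)·0.047530 = 2.8574 g/L.

2.86 g/L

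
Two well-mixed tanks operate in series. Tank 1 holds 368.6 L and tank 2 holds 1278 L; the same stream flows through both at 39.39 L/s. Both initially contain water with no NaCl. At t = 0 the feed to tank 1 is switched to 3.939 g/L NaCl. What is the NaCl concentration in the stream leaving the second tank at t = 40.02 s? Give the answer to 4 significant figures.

Each tank obeys Vᵢ dCᵢ/dt = Q(Cᵢ₋₁ − Cᵢ), so τᵢ = Vᵢ/Q.
τ₁ = 368.6/39.39 = 9.35771 s; τ₂ = 1278/39.39 = 32.4448 s.
Solving the cascade with C₁(0)=C₂(0)=0 gives C₂(t) = C_in[1 − (τ₁ e^(−t/τ₁) − τ₂ e^(−t/τ₂))/(τ₁ − τ₂)].
At t = 40.02: e^(−t/τ₁) = 0.0138886, e^(−t/τ₂) = 0.291277.
C₂ = 3.939·[1 − (9.35771·0.0138886 − 32.4448·0.291277)/(-23.0871)] = 3.939·0.596291 = 2.34879 g/L.

2.349 g/L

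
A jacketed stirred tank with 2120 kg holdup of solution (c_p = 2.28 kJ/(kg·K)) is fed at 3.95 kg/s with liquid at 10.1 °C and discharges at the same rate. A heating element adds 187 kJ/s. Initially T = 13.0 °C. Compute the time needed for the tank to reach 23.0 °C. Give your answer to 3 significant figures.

440 s

M c_p dT/dt = ṁ c_p (T_in − T) + Q̇.
τ = M/ṁ = 536.71 s; T_ss = T_in + Q̇/(ṁ c_p) = 30.864 °C.
T(t) = T_ss + (T₀ − T_ss) e^(−t/τ). Set T = 23.0:
e^(−t/τ) = (23.0 − 30.864)/(13.0 − 30.864) = 0.44021
t = −536.71 · ln(0.44021) = 440.37 s.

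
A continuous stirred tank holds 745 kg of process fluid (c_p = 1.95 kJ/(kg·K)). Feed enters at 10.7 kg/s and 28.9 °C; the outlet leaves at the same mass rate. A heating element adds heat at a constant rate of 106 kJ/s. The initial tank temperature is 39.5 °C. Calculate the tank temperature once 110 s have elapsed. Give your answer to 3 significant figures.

35.1 °C

Heat balance on the well-mixed liquid: M c_p dT/dt = ṁ c_p (T_in − T) + 106.
Rearrange: dT/dt = (T_ss − T)/τ with τ = M/ṁ = 69.626 s and T_ss = T_in + Q̇/(ṁ c_p) = 33.980 °C.
This is linear first-order; T(t) = T_ss + (T₀ − T_ss) e^(−t/τ).
T(110) = 33.980 + (5.5197)·e^(−110/69.626) = 33.980 + (5.5197)·0.20600 = 35.117 °C.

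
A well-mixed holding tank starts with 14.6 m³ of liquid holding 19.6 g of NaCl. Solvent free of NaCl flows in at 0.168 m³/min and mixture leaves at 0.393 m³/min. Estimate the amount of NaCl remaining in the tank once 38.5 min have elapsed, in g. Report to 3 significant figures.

Let m(t) be the amount of NaCl. Volume: V(t) = V₀ + (Q_in − Q_out) t = 14.6 − 0.22500 t; V(38.5) = 5.9375 m³.
No NaCl enters, so dm/dt = −Q_out · (m/V).
dm/m = −Q_out dt/(V₀ − 0.22500 t); integrating gives ln(m/m₀) = −(Q_out/(Q_in−Q_out)) ln(V/V₀).
m = m₀ (V₀/V)^(Q_out/(Q_in−Q_out)) = 19.6 × (14.6/5.9375)^(-1.7467) = 4.0714 g.

4.07 g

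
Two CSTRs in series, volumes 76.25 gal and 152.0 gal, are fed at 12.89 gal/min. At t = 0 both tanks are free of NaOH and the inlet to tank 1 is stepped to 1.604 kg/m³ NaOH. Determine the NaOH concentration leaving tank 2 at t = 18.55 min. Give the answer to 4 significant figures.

Species balance on tank i: dCᵢ/dt = (Cᵢ₋₁ − Cᵢ)/τᵢ with τᵢ = Vᵢ/Q.
τ₁ = 76.25/12.89 = 5.91544 min; τ₂ = 152.0/12.89 = 11.7921 min.
Solving the cascade with C₁(0)=C₂(0)=0 gives C₂(t) = C_in[1 − (τ₁ e^(−t/τ₁) − τ₂ e^(−t/τ₂))/(τ₁ − τ₂)].
At t = 18.55: e^(−t/τ₁) = 0.0434623, e^(−t/τ₂) = 0.207404.
C₂ = 1.604·[1 − (5.91544·0.0434623 − 11.7921·0.207404)/(-5.87665)] = 1.604·0.627573 = 1.00663 kg/m³.

1.007 kg/m³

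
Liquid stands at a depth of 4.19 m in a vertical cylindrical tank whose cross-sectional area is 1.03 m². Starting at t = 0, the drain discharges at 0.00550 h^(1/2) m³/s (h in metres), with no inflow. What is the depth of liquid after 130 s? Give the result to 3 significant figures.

2.89 m

A dh/dt = −Q_out = −0.00550 √h.
∫ h^(−1/2) dh = −(0.00550/A) ∫ dt, giving 2√h = 2√h₀ − (0.00550/A) t.
√h = √4.19 − 0.00550·130/(2·1.03) = 2.0469 − 0.34709 = 1.6999.
h = 1.6999² = 2.8895 m.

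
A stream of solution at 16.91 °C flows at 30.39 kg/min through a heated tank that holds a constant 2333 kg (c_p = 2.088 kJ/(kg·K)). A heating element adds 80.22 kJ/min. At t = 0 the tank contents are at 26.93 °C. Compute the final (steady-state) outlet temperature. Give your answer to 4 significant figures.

18.17 °C

M c_p dT/dt = ṁ c_p (T_in − T) + Q̇.
At steady state dT/dt = 0 ⇒ T_ss = T_in + Q̇/(ṁ c_p) = 16.91 + 80.22/(30.39·2.088) = 18.1742 °C.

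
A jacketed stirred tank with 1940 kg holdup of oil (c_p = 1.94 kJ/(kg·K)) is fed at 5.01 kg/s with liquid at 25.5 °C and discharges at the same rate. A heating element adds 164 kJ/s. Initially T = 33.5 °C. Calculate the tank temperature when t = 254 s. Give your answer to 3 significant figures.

37.8 °C

M c_p dT/dt = ṁ c_p (T_in − T) + Q̇.
Rearrange: dT/dt = (T_ss − T)/τ with τ = M/ṁ = 387.23 s and T_ss = T_in + Q̇/(ṁ c_p) = 42.373 °C.
Solution: T(t) = T_ss + (T₀ − T_ss) e^(−t/τ).
T(254) = 42.373 + (-8.8735)·e^(−254/387.23) = 42.373 + (-8.8735)·0.51895 = 37.769 °C.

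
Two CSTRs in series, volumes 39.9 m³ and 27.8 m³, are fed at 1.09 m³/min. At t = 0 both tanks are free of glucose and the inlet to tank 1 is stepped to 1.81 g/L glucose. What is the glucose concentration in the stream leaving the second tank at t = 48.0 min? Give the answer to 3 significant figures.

0.835 g/L

Time constants: τᵢ = Vᵢ/Q for each well-mixed tank.
τ₁ = 39.9/1.09 = 36.606 min; τ₂ = 27.8/1.09 = 25.505 min.
Solving the cascade with C₁(0)=C₂(0)=0 gives C₂(t) = C_in[1 − (τ₁ e^(−t/τ₁) − τ₂ e^(−t/τ₂))/(τ₁ − τ₂)].
At t = 48.0: e^(−t/τ₁) = 0.26948, e^(−t/τ₂) = 0.15228.
C₂ = 1.81·[1 − (36.606·0.26948 − 25.505·0.15228)/(11.101)] = 1.81·0.46127 = 0.83490 g/L.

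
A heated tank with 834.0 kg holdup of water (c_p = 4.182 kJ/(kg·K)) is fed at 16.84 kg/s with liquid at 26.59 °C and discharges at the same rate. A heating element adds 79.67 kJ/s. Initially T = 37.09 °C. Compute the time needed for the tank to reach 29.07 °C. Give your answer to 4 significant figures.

95.99 s

M c_p dT/dt = ṁ c_p (T_in − T) + Q̇.
τ = M/ṁ = 49.5249 s; T_ss = T_in + Q̇/(ṁ c_p) = 27.7213 °C.
T(t) = T_ss + (T₀ − T_ss) e^(−t/τ). Set T = 29.07:
e^(−t/τ) = (29.07 − 27.7213)/(37.09 − 27.7213) = 0.143960
t = −49.5249 · ln(0.143960) = 95.9901 s.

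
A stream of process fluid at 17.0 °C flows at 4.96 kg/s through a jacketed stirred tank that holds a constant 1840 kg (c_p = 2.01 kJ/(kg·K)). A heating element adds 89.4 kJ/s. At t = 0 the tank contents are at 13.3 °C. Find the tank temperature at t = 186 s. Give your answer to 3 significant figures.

18.3 °C

Unsteady energy balance on the tank contents: M c_p dT/dt = ṁ c_p (T_in − T) + 89.4.
τ = M/ṁ = 370.97 s; T_ss = T_in + Q̇/(ṁ c_p) = 17.0 + 89.4/(4.96·2.01) = 25.967 °C.
This is linear first-order; T(t) = T_ss + (T₀ − T_ss) e^(−t/τ).
T(186) = 25.967 + (-12.667)·e^(−186/370.97) = 25.967 + (-12.667)·0.60569 = 18.295 °C.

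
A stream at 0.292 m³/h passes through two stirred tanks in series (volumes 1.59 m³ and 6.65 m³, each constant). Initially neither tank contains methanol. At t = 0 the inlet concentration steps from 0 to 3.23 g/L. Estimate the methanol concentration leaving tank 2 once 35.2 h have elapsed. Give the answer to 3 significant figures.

Time constants: τᵢ = Vᵢ/Q for each well-mixed tank.
τ₁ = 1.59/0.292 = 5.4452 h; τ₂ = 6.65/0.292 = 22.774 h.
Tank 1: C₁ = C_in(1 − e^(−t/τ₁)). Tank 2 (τ₁ ≠ τ₂): C₂ = C_in[1 − (τ₁ e^(−t/τ₁) − τ₂ e^(−t/τ₂))/(τ₁ − τ₂)].
At t = 35.2: e^(−t/τ₁) = 0.0015579, e^(−t/τ₂) = 0.21318.
C₂ = 3.23·[1 − (5.4452·0.0015579 − 22.774·0.21318)/(-17.329)] = 3.23·0.72032 = 2.3266 g/L.

2.33 g/L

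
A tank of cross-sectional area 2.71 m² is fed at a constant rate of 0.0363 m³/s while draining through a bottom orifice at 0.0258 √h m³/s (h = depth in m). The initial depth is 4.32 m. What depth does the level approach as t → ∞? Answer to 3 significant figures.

A dh/dt = Q_in − 0.0258 √h. Steady state requires inflow = outflow:
Q_in = 0.0258 √h_ss ⇒ √h_ss = 0.0363/0.0258 = 1.4070.
h_ss = 1.4070² = 1.9796 m. (Since h₀ = 4.32 m > h_ss, the level will fall toward this value.)

1.98 m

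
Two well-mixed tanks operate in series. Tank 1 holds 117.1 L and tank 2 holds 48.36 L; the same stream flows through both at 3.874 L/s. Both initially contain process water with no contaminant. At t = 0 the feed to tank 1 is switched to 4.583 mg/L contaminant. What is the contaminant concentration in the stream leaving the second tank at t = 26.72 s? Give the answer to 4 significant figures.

Time constants: τᵢ = Vᵢ/Q for each well-mixed tank.
τ₁ = 117.1/3.874 = 30.2272 s; τ₂ = 48.36/3.874 = 12.4832 s.
Tank 1: C₁ = C_in(1 − e^(−t/τ₁)). Tank 2 (τ₁ ≠ τ₂): C₂ = C_in[1 − (τ₁ e^(−t/τ₁) − τ₂ e^(−t/τ₂))/(τ₁ − τ₂)].
At t = 26.72: e^(−t/τ₁) = 0.413138, e^(−t/τ₂) = 0.117599.
C₂ = 4.583·[1 − (30.2272·0.413138 − 12.4832·0.117599)/(17.7439)] = 4.583·0.378944 = 1.73670 mg/L.

1.737 mg/L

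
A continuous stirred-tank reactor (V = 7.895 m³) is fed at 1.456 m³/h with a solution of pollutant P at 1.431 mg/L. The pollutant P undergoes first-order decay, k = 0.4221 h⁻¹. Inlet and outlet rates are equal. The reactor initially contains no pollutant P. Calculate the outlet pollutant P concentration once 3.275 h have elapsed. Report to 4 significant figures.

Species balance: V dC/dt = Q C_in − Q C − k V C.
dC/dt = (Q/V) C_in − (Q/V + k) C; effective rate a = Q/V + k = 0.184421 + 0.4221 = 0.606521 h⁻¹.
C_ss = Q C_in/(Q + kV) = 0.435114 mg/L; C(t) = C_ss + (C₀ − C_ss) e^(−a t).
C(3.275) = 0.435114 + (-0.435114)·e^(−0.606521·3.275) = 0.435114 + (-0.435114)·0.137195 = 0.375419 mg/L.

0.3754 mg/L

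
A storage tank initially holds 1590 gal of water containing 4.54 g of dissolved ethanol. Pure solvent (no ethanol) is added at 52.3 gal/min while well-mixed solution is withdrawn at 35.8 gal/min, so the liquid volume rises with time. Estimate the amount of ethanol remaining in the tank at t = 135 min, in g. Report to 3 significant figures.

0.679 g

Total volume: dV/dt = Q_in − Q_out = 16.500 gal/min, so V(t) = 1590 + 16.500 t and V(135) = 3817.5 gal.
Solute balance: dm/dt = 0 − Q_out C = −Q_out m/V(t).
dm/m = −Q_out dt/(V₀ + 16.500 t); integrating gives ln(m/m₀) = −(Q_out/(Q_in−Q_out)) ln(V/V₀).
m = m₀ (V₀/V)^(Q_out/(Q_in−Q_out)) = 4.54 × (1590/3817.5)^(2.1697) = 0.67880 g.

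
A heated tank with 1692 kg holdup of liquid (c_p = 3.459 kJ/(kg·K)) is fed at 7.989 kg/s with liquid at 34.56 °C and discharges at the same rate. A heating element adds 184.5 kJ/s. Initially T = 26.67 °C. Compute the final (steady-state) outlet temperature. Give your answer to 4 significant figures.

M c_p dT/dt = ṁ c_p (T_in − T) + Q̇.
At steady state dT/dt = 0 ⇒ T_ss = T_in + Q̇/(ṁ c_p) = 34.56 + 184.5/(7.989·3.459) = 41.2366 °C.

41.24 °C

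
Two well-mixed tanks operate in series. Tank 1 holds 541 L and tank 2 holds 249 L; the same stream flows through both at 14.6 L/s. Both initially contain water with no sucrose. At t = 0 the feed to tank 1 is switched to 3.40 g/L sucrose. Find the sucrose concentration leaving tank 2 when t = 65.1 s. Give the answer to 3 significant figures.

2.38 g/L

Species balance on tank i: dCᵢ/dt = (Cᵢ₋₁ − Cᵢ)/τᵢ with τᵢ = Vᵢ/Q.
τ₁ = 541/14.6 = 37.055 s; τ₂ = 249/14.6 = 17.055 s.
Solving the cascade with C₁(0)=C₂(0)=0 gives C₂(t) = C_in[1 − (τ₁ e^(−t/τ₁) − τ₂ e^(−t/τ₂))/(τ₁ − τ₂)].
At t = 65.1: e^(−t/τ₁) = 0.17259, e^(−t/τ₂) = 0.021991.
C₂ = 3.40·[1 − (37.055·0.17259 − 17.055·0.021991)/(20.000)] = 3.40·0.69900 = 2.3766 g/L.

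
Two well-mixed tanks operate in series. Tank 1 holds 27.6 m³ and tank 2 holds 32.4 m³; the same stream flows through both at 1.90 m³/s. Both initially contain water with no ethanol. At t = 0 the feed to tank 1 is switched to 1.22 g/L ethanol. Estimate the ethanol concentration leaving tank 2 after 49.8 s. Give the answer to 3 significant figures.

1.00 g/L

Each tank obeys Vᵢ dCᵢ/dt = Q(Cᵢ₋₁ − Cᵢ), so τᵢ = Vᵢ/Q.
τ₁ = 27.6/1.90 = 14.526 s; τ₂ = 32.4/1.90 = 17.053 s.
Tank 1: C₁ = C_in(1 − e^(−t/τ₁)). Tank 2 (τ₁ ≠ τ₂): C₂ = C_in[1 − (τ₁ e^(−t/τ₁) − τ₂ e^(−t/τ₂))/(τ₁ − τ₂)].
At t = 49.8: e^(−t/τ₁) = 0.032443, e^(−t/τ₂) = 0.053914.
C₂ = 1.22·[1 − (14.526·0.032443 − 17.053·0.053914)/(-2.5263)] = 1.22·0.82263 = 1.0036 g/L.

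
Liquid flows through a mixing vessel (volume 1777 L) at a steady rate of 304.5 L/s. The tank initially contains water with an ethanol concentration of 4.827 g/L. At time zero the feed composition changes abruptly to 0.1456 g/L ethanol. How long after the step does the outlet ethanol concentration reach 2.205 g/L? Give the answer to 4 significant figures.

4.792 s

Species balance on the tank: V dC/dt = Q(C_in − C), so τ = V/Q = 5.83580 s.
C(t) = C_in + (C₀ − C_in) e^(−t/τ). Set C = 2.205 and solve for t:
e^(−t/τ) = (C − C_in)/(C₀ − C_in) = (2.205 − 0.1456)/(4.827 − 0.1456) = 0.439911
t = −τ ln(…) = 5.83580 × 0.821183 = 4.79225 s.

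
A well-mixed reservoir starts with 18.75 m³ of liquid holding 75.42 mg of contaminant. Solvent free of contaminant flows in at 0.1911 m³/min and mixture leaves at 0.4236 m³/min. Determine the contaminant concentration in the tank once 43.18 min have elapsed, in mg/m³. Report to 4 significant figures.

2.142 mg/m³

Let m(t) be the amount of contaminant. Volume: V(t) = V₀ + (Q_in − Q_out) t = 18.75 − 0.232500 t; V(43.18) = 8.71065 m³.
Species balance (pure solvent in): dm/dt = −Q_out · m/V(t).
Separate: dm/m = −Q_out dt/V(t) ⇒ ln(m/m₀) = −(Q_out/(Q_in−Q_out)) ln(V/V₀).
m = m₀ (V₀/V)^(Q_out/(Q_in−Q_out)) = 75.42 × (18.75/8.71065)^(-1.82194) = 18.6583 mg.
C = m/V = 18.6583/8.71065 = 2.14201 mg/m³.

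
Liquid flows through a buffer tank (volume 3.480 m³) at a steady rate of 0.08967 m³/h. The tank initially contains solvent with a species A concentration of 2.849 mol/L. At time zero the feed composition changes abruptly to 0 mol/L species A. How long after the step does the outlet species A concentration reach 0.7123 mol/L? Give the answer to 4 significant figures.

Unsteady species balance (constant V, well mixed): V dC/dt = Q(C_in − C), so τ = V/Q = 38.8090 h.
C(t) = C_in + (C₀ − C_in) e^(−t/τ). Set C = 0.7123 and solve for t:
e^(−t/τ) = (C − C_in)/(C₀ − C_in) = (0.7123 − 0)/(2.849 − 0) = 0.250018
t = −τ ln(…) = 38.8090 × 1.38622 = 53.7979 h.

53.80 h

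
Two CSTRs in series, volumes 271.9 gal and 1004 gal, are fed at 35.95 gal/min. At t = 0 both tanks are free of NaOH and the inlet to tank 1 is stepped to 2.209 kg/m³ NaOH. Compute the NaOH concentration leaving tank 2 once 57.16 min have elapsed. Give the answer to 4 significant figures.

1.818 kg/m³

Time constants: τᵢ = Vᵢ/Q for each well-mixed tank.
τ₁ = 271.9/35.95 = 7.56328 min; τ₂ = 1004/35.95 = 27.9277 min.
Tank 1: C₁ = C_in(1 − e^(−t/τ₁)). Tank 2 (τ₁ ≠ τ₂): C₂ = C_in[1 − (τ₁ e^(−t/τ₁) − τ₂ e^(−t/τ₂))/(τ₁ − τ₂)].
At t = 57.16: e^(−t/τ₁) = 0.000522145, e^(−t/τ₂) = 0.129158.
C₂ = 2.209·[1 − (7.56328·0.000522145 − 27.9277·0.129158)/(-20.3644)] = 2.209·0.823066 = 1.81815 kg/m³.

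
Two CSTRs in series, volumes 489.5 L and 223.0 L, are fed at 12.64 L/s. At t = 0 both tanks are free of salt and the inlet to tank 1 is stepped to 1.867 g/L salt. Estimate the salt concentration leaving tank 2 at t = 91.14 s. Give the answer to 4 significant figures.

1.550 g/L

Time constants: τᵢ = Vᵢ/Q for each well-mixed tank.
τ₁ = 489.5/12.64 = 38.7263 s; τ₂ = 223.0/12.64 = 17.6424 s.
Tank 1: C₁ = C_in(1 − e^(−t/τ₁)). Tank 2 (τ₁ ≠ τ₂): C₂ = C_in[1 − (τ₁ e^(−t/τ₁) − τ₂ e^(−t/τ₂))/(τ₁ − τ₂)].
At t = 91.14: e^(−t/τ₁) = 0.0950415, e^(−t/τ₂) = 0.00570757.
C₂ = 1.867·[1 − (38.7263·0.0950415 − 17.6424·0.00570757)/(21.0839)] = 1.867·0.830206 = 1.55000 g/L.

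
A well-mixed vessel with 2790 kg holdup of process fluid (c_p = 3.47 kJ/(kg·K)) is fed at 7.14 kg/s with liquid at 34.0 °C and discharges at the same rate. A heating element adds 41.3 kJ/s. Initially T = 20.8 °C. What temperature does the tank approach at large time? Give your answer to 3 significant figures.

First-law balance (no shaft work): M c_p dT/dt = ṁ c_p (T_in − T) + 41.3.
At steady state dT/dt = 0 ⇒ T_ss = T_in + Q̇/(ṁ c_p) = 34.0 + 41.3/(7.14·3.47) = 35.667 °C.

35.7 °C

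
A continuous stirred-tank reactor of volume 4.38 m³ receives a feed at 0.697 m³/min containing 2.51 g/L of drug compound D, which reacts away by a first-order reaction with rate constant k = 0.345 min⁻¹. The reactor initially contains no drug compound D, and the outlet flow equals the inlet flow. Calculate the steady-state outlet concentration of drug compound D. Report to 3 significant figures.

V dC/dt = Q(C_in − C) − k V C.
Steady state (dC/dt = 0): C_ss = Q C_in/(Q + kV) = C_in/(1 + kV/Q).
C_ss = 0.697·2.51/(0.697 + 0.345·4.38) = 1.7495/2.2081 = 0.79230 g/L.

0.792 g/L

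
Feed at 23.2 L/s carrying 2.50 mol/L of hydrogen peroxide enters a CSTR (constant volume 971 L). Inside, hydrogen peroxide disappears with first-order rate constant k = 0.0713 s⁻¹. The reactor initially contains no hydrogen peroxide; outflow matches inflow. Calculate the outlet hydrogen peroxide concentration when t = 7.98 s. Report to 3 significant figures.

0.334 mol/L

Species balance: V dC/dt = Q C_in − Q C − k V C.
This is linear with rate a = Q/V + k = 0.095193 s⁻¹.
C_ss = Q C_in/(Q + kV) = 0.62749 mol/L; C(t) = C_ss + (C₀ − C_ss) e^(−a t).
C(7.98) = 0.62749 + (-0.62749)·e^(−0.095193·7.98) = 0.62749 + (-0.62749)·0.46784 = 0.33393 mol/L.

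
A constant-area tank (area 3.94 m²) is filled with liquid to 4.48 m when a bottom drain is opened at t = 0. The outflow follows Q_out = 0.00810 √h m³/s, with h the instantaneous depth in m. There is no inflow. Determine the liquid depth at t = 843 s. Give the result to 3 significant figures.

1.56 m

Volume balance on the tank: A dh/dt = −0.00810 √h.
This is separable: 2 d(√h)/dt = −0.00810/A, so √h = √h₀ − (0.00810/(2A)) t.
√h = √4.48 − 0.00810·843/(2·3.94) = 2.1166 − 0.86654 = 1.2501.
h = 1.2501² = 1.5627 m.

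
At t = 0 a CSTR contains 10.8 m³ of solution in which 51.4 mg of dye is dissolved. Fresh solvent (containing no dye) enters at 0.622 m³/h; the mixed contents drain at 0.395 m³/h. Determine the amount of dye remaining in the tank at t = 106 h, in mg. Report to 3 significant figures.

6.69 mg

Let m(t) be the amount of dye. Volume: V(t) = V₀ + (Q_in − Q_out) t = 10.8 + 0.22700 t; V(106) = 34.862 m³.
Species balance (pure solvent in): dm/dt = −Q_out · m/V(t).
dm/m = −Q_out dt/(V₀ + 0.22700 t); integrating gives ln(m/m₀) = −(Q_out/(Q_in−Q_out)) ln(V/V₀).
m = m₀ (V₀/V)^(Q_out/(Q_in−Q_out)) = 51.4 × (10.8/34.862)^(1.7401) = 6.6893 mg.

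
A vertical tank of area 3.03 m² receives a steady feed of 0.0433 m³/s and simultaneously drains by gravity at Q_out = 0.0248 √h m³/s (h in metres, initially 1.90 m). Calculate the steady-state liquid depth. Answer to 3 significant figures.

A dh/dt = Q_in − 0.0248 √h. Steady state requires inflow = outflow:
Q_in = 0.0248 √h_ss ⇒ √h_ss = 0.0433/0.0248 = 1.7460.
h_ss = 1.7460² = 3.0484 m. (Since h₀ = 1.90 m < h_ss, the level will rise toward this value.)

3.05 m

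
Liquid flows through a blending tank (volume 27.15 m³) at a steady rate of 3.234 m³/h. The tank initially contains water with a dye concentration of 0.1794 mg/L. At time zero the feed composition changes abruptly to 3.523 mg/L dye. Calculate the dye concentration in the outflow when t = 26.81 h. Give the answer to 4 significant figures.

3.386 mg/L

Mass balance on the solute (V constant): V dC/dt = Q(C_in − C).
Time constant τ = V/Q = 27.15/3.234 = 8.39518 h.
Solution: C(t) = C_in + (C₀ − C_in) e^(−t/τ).
C(26.81) = 3.523 + (0.1794 − 3.523)·e^(−26.81/8.39518) = 3.523 + (-3.34360)·0.0410280 = 3.38582 mg/L.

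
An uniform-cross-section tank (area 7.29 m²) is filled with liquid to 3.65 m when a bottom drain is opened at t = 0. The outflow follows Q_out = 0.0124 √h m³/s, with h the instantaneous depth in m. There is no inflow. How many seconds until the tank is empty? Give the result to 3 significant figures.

With no inflow, A dh/dt = −0.0124 √h.
∫ h^(−1/2) dh = −(0.0124/A) ∫ dt, giving 2√h = 2√h₀ − (0.0124/A) t.
Set h = 0: 2√h₀ = (0.0124/A) t_empty ⇒ t_empty = 2A√h₀/0.0124.
t_empty = 2·7.29·√3.65/0.0124 = 14.580·1.9105/0.0124 = 2246.4 s.

2250 s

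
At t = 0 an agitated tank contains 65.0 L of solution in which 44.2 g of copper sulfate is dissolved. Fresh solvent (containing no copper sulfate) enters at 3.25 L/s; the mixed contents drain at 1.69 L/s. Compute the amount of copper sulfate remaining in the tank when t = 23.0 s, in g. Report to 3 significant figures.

Let m(t) be the amount of copper sulfate. Volume: V(t) = V₀ + (Q_in − Q_out) t = 65.0 + 1.5600 t; V(23.0) = 100.88 L.
Solute balance: dm/dt = 0 − Q_out C = −Q_out m/V(t).
dm/m = −Q_out dt/(V₀ + 1.5600 t); integrating gives ln(m/m₀) = −(Q_out/(Q_in−Q_out)) ln(V/V₀).
m = m₀ (V₀/V)^(Q_out/(Q_in−Q_out)) = 44.2 × (65.0/100.88)^(1.0833) = 27.455 g.

27.5 g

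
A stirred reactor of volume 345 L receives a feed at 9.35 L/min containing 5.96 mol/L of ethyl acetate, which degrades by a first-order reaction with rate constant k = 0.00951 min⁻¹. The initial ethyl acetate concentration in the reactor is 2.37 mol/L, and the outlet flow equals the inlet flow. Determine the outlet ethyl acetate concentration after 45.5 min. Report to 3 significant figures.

4.03 mol/L

Species balance: V dC/dt = Q C_in − Q C − k V C.
dC/dt = (Q/V) C_in − (Q/V + k) C; effective rate a = Q/V + k = 0.027101 + 0.00951 = 0.036611 min⁻¹.
C_ss = Q C_in/(Q + kV) = 4.4119 mol/L; C(t) = C_ss + (C₀ − C_ss) e^(−a t).
C(45.5) = 4.4119 + (-2.0419)·e^(−0.036611·45.5) = 4.4119 + (-2.0419)·0.18904 = 4.0259 mol/L.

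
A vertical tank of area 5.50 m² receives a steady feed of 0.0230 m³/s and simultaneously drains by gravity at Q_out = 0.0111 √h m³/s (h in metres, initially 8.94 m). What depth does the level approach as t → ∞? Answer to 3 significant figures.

4.29 m

Unsteady balance on liquid volume: A dh/dt = Q_in − 0.0111 √h. At steady state dh/dt = 0:
Q_in = 0.0111 √h_ss ⇒ √h_ss = 0.0230/0.0111 = 2.0721.
h_ss = 2.0721² = 4.2935 m. (Since h₀ = 8.94 m > h_ss, the level will fall toward this value.)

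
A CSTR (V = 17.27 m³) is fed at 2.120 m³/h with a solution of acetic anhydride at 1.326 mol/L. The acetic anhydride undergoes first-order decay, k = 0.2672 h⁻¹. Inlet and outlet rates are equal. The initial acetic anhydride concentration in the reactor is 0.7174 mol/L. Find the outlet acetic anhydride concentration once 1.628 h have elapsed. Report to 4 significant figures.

Accumulation = in − out − consumed: V dC/dt = Q C_in − Q C − k V C.
This is linear with rate a = Q/V + k = 0.389956 h⁻¹.
C_ss = Q C_in/(Q + kV) = 0.417418 mol/L; C(t) = C_ss + (C₀ − C_ss) e^(−a t).
C(1.628) = 0.417418 + (0.299982)·e^(−0.389956·1.628) = 0.417418 + (0.299982)·0.530016 = 0.576413 mol/L.

0.5764 mol/L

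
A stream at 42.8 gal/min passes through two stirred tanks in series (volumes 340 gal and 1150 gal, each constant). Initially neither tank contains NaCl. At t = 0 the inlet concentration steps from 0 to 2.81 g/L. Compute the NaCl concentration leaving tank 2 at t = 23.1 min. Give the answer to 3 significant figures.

Species balance on tank i: dCᵢ/dt = (Cᵢ₋₁ − Cᵢ)/τᵢ with τᵢ = Vᵢ/Q.
τ₁ = 340/42.8 = 7.9439 min; τ₂ = 1150/42.8 = 26.869 min.
Solving the cascade with C₁(0)=C₂(0)=0 gives C₂(t) = C_in[1 − (τ₁ e^(−t/τ₁) − τ₂ e^(−t/τ₂))/(τ₁ − τ₂)].
At t = 23.1: e^(−t/τ₁) = 0.054591, e^(−t/τ₂) = 0.42328.
C₂ = 2.81·[1 − (7.9439·0.054591 − 26.869·0.42328)/(-18.925)] = 2.81·0.42196 = 1.1857 g/L.

1.19 g/L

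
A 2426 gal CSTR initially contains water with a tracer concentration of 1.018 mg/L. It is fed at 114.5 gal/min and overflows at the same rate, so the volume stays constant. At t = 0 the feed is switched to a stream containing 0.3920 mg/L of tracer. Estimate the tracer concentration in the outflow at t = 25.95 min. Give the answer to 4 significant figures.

0.5759 mg/L

Mass balance on the solute (V constant): V dC/dt = Q(C_in − C).
Time constant τ = V/Q = 2426/114.5 = 21.1878 min.
C approaches C_in exponentially: C(t) = C_in + (C₀ − C_in) e^(−t/τ).
C(25.95) = 0.3920 + (1.018 − 0.3920)·e^(−25.95/21.1878) = 0.3920 + (0.626000)·0.293827 = 0.575936 mg/L.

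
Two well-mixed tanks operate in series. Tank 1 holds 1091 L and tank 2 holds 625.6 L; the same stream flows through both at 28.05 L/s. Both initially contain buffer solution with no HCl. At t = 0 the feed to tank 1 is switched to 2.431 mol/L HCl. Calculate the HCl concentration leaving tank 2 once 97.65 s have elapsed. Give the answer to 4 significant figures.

2.009 mol/L

Species balance on tank i: dCᵢ/dt = (Cᵢ₋₁ − Cᵢ)/τᵢ with τᵢ = Vᵢ/Q.
τ₁ = 1091/28.05 = 38.8948 s; τ₂ = 625.6/28.05 = 22.3030 s.
Solving the cascade with C₁(0)=C₂(0)=0 gives C₂(t) = C_in[1 − (τ₁ e^(−t/τ₁) − τ₂ e^(−t/τ₂))/(τ₁ − τ₂)].
At t = 97.65: e^(−t/τ₁) = 0.0812182, e^(−t/τ₂) = 0.0125463.
C₂ = 2.431·[1 − (38.8948·0.0812182 − 22.3030·0.0125463)/(16.5918)] = 2.431·0.826472 = 2.00915 mol/L.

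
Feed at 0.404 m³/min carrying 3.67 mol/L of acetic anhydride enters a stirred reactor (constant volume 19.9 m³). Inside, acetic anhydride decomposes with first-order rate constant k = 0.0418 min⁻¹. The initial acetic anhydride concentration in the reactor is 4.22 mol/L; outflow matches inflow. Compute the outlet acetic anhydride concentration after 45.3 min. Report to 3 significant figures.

1.38 mol/L

Accumulation = in − out − consumed: V dC/dt = Q C_in − Q C − k V C.
dC/dt = (Q/V) C_in − (Q/V + k) C; effective rate a = Q/V + k = 0.020302 + 0.0418 = 0.062102 min⁻¹.
C_ss = Q C_in/(Q + kV) = 1.1998 mol/L; C(t) = C_ss + (C₀ − C_ss) e^(−a t).
C(45.3) = 1.1998 + (3.0202)·e^(−0.062102·45.3) = 1.1998 + (3.0202)·0.060013 = 1.3810 mol/L.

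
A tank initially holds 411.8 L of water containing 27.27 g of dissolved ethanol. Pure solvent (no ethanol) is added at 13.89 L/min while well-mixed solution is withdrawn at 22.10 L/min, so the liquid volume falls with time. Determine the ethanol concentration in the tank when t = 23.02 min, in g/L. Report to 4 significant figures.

Let m(t) be the amount of ethanol. Volume: V(t) = V₀ + (Q_in − Q_out) t = 411.8 − 8.21000 t; V(23.02) = 222.806 L.
Solute balance: dm/dt = 0 − Q_out C = −Q_out m/V(t).
dm/m = −Q_out dt/(V₀ − 8.21000 t); integrating gives ln(m/m₀) = −(Q_out/(Q_in−Q_out)) ln(V/V₀).
m = m₀ (V₀/V)^(Q_out/(Q_in−Q_out)) = 27.27 × (411.8/222.806)^(-2.69184) = 5.21928 g.
C = m/V = 5.21928/222.806 = 0.0234252 g/L.

0.02343 g/L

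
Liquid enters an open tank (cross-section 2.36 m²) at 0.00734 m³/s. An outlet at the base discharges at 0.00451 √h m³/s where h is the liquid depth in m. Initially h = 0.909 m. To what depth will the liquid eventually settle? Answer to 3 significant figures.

2.65 m

Level balance: A dh/dt = 0.00734 − 0.00451 √h. Setting dh/dt = 0:
Q_in = 0.00451 √h_ss ⇒ √h_ss = 0.00734/0.00451 = 1.6275.
h_ss = 1.6275² = 2.6487 m. (Since h₀ = 0.909 m < h_ss, the level will rise toward this value.)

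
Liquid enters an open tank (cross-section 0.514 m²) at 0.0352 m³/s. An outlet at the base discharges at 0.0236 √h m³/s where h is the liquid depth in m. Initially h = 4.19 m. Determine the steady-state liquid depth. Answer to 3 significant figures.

A dh/dt = Q_in − 0.0236 √h. Steady state requires inflow = outflow:
Q_in = 0.0236 √h_ss ⇒ √h_ss = 0.0352/0.0236 = 1.4915.
h_ss = 1.4915² = 2.2246 m. (Since h₀ = 4.19 m > h_ss, the level will fall toward this value.)

2.22 m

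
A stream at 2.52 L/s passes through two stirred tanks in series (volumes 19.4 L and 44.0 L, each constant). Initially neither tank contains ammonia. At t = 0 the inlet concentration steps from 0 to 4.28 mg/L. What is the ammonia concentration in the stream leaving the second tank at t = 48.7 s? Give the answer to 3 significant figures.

Each tank obeys Vᵢ dCᵢ/dt = Q(Cᵢ₋₁ − Cᵢ), so τᵢ = Vᵢ/Q.
τ₁ = 19.4/2.52 = 7.6984 s; τ₂ = 44.0/2.52 = 17.460 s.
Tank 1: C₁ = C_in(1 − e^(−t/τ₁)). Tank 2 (τ₁ ≠ τ₂): C₂ = C_in[1 − (τ₁ e^(−t/τ₁) − τ₂ e^(−t/τ₂))/(τ₁ − τ₂)].
At t = 48.7: e^(−t/τ₁) = 0.0017892, e^(−t/τ₂) = 0.061471.
C₂ = 4.28·[1 − (7.6984·0.0017892 − 17.460·0.061471)/(-9.7619)] = 4.28·0.89146 = 3.8155 mg/L.

3.82 mg/L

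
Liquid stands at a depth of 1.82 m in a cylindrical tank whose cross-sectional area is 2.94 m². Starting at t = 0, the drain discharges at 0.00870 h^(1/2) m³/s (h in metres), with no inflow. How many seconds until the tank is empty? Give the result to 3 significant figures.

With no inflow, A dh/dt = −0.00870 √h.
This is separable: 2 d(√h)/dt = −0.00870/A, so √h = √h₀ − (0.00870/(2A)) t.
Tank is empty when √h = 0: t_empty = 2A√h₀/0.00870.
t_empty = 2·2.94·√1.82/0.00870 = 5.8800·1.3491/0.00870 = 911.79 s.

912 s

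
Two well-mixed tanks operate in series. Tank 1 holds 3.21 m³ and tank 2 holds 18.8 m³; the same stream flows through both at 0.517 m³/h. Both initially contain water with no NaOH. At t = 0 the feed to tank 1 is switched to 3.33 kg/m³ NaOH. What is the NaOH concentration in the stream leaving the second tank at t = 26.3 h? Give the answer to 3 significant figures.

1.39 kg/m³

Species balance on tank i: dCᵢ/dt = (Cᵢ₋₁ − Cᵢ)/τᵢ with τᵢ = Vᵢ/Q.
τ₁ = 3.21/0.517 = 6.2089 h; τ₂ = 18.8/0.517 = 36.364 h.
Tank 1: C₁ = C_in(1 − e^(−t/τ₁)). Tank 2 (τ₁ ≠ τ₂): C₂ = C_in[1 − (τ₁ e^(−t/τ₁) − τ₂ e^(−t/τ₂))/(τ₁ − τ₂)].
At t = 26.3: e^(−t/τ₁) = 0.014467, e^(−t/τ₂) = 0.48517.
C₂ = 3.33·[1 − (6.2089·0.014467 − 36.364·0.48517)/(-30.155)] = 3.33·0.41791 = 1.3916 kg/m³.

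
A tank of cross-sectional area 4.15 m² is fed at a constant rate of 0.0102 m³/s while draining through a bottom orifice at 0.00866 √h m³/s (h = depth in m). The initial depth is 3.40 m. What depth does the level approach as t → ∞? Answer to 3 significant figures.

Mass balance (ρ constant): A dh/dt = Q_in − 0.00866 √h. At steady state dh/dt = 0:
Q_in = 0.00866 √h_ss ⇒ √h_ss = 0.0102/0.00866 = 1.1778.
h_ss = 1.1778² = 1.3873 m. (Since h₀ = 3.40 m > h_ss, the level will fall toward this value.)

1.39 m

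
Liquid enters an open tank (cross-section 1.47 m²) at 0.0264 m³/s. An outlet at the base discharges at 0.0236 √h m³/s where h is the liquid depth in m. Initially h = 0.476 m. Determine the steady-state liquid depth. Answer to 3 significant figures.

A dh/dt = Q_in − 0.0236 √h. Steady state requires inflow = outflow:
Q_in = 0.0236 √h_ss ⇒ √h_ss = 0.0264/0.0236 = 1.1186.
h_ss = 1.1186² = 1.2514 m. (Since h₀ = 0.476 m < h_ss, the level will rise toward this value.)

1.25 m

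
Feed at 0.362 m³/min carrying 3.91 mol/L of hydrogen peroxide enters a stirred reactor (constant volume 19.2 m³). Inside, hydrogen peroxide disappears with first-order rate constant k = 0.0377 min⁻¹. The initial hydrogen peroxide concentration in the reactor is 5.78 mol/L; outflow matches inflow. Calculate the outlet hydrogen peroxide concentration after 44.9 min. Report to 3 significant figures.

Species balance: V dC/dt = Q C_in − Q C − k V C.
This is linear with rate a = Q/V + k = 0.056554 min⁻¹.
C_ss = Q C_in/(Q + kV) = 1.3035 mol/L; C(t) = C_ss + (C₀ − C_ss) e^(−a t).
C(44.9) = 1.3035 + (4.4765)·e^(−0.056554·44.9) = 1.3035 + (4.4765)·0.078923 = 1.6568 mol/L.

1.66 mol/L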